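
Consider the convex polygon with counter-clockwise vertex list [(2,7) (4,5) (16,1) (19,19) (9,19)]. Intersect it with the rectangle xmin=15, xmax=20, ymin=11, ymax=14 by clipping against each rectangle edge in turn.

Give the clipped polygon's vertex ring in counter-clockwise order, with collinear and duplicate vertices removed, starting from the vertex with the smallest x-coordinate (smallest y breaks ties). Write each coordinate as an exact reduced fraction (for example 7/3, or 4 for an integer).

Clipped polygon: [(15,11) (53/3,11) (109/6,14) (15,14)]

1. After x ≥ 15: [(15,4/3) (16,1) (19,19) (15,19)]
2. After x ≤ 20: [(15,4/3) (16,1) (19,19) (15,19)]
3. After y ≥ 11: [(15,11) (53/3,11) (19,19) (15,19)]
4. After y ≤ 14: [(15,14) (15,11) (53/3,11) (109/6,14)]
5. Canonical ring: [(15,11) (53/3,11) (109/6,14) (15,14)]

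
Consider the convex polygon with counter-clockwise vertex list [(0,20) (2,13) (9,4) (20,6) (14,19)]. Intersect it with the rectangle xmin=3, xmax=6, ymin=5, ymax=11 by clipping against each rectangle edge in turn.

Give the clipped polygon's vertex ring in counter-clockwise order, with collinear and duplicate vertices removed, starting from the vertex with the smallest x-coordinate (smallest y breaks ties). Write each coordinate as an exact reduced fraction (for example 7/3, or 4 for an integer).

Clipped polygon: [(32/9,11) (6,55/7) (6,11)]

1. After x ≥ 3: [(3,277/14) (3,82/7) (9,4) (20,6) (14,19)]
2. After x ≤ 6: [(6,137/7) (3,277/14) (3,82/7) (6,55/7)]
3. After y ≥ 5: [(6,137/7) (3,277/14) (3,82/7) (6,55/7)]
4. After y ≤ 11: [(6,11) (32/9,11) (6,55/7)]
5. Canonical ring: [(32/9,11) (6,55/7) (6,11)]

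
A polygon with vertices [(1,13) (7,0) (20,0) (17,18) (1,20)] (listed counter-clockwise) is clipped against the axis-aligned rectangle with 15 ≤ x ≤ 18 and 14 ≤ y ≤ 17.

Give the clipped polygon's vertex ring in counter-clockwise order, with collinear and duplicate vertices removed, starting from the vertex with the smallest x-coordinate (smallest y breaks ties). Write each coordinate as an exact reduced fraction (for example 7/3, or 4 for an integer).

1. After x ≥ 15: [(15,0) (20,0) (17,18) (15,73/4)]
2. After x ≤ 18: [(15,0) (18,0) (18,12) (17,18) (15,73/4)]
3. After y ≥ 14: [(15,14) (53/3,14) (17,18) (15,73/4)]
4. After y ≤ 17: [(15,17) (15,14) (53/3,14) (103/6,17)]
5. Canonical ring: [(15,14) (53/3,14) (103/6,17) (15,17)]

Clipped polygon: [(15,14) (53/3,14) (103/6,17) (15,17)]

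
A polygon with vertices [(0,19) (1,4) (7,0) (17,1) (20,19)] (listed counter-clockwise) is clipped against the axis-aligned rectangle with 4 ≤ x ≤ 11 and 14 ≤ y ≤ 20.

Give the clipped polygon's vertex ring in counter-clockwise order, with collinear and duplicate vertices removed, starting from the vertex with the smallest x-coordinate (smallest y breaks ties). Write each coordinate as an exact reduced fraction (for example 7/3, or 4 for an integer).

Clipped polygon: [(4,14) (11,14) (11,19) (4,19)]

1. After x ≥ 4: [(4,19) (4,2) (7,0) (17,1) (20,19)]
2. After x ≤ 11: [(11,19) (4,19) (4,2) (7,0) (11,2/5)]
3. After y ≥ 14: [(11,14) (11,19) (4,19) (4,14)]
4. After y ≤ 20: [(11,14) (11,19) (4,19) (4,14)]
5. Canonical ring: [(4,14) (11,14) (11,19) (4,19)]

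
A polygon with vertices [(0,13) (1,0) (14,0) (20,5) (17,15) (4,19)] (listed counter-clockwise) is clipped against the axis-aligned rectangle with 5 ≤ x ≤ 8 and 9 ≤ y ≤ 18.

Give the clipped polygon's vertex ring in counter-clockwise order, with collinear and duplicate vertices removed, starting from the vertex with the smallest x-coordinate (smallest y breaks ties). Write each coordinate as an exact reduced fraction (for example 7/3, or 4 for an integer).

1. After x ≥ 5: [(5,0) (14,0) (20,5) (17,15) (5,243/13)]
2. After x ≤ 8: [(5,0) (8,0) (8,231/13) (5,243/13)]
3. After y ≥ 9: [(5,9) (8,9) (8,231/13) (5,243/13)]
4. After y ≤ 18: [(5,18) (5,9) (8,9) (8,231/13) (29/4,18)]
5. Canonical ring: [(5,9) (8,9) (8,231/13) (29/4,18) (5,18)]

Clipped polygon: [(5,9) (8,9) (8,231/13) (29/4,18) (5,18)]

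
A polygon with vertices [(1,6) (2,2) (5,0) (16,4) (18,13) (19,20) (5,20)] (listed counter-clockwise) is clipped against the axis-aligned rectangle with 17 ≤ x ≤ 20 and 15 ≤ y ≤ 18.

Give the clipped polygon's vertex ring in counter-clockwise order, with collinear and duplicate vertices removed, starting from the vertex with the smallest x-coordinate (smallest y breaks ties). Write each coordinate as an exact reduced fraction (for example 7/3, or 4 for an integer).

Clipped polygon: [(17,15) (128/7,15) (131/7,18) (17,18)]

1. After x ≥ 17: [(17,17/2) (18,13) (19,20) (17,20)]
2. After x ≤ 20: [(17,17/2) (18,13) (19,20) (17,20)]
3. After y ≥ 15: [(17,15) (128/7,15) (19,20) (17,20)]
4. After y ≤ 18: [(17,18) (17,15) (128/7,15) (131/7,18)]
5. Canonical ring: [(17,15) (128/7,15) (131/7,18) (17,18)]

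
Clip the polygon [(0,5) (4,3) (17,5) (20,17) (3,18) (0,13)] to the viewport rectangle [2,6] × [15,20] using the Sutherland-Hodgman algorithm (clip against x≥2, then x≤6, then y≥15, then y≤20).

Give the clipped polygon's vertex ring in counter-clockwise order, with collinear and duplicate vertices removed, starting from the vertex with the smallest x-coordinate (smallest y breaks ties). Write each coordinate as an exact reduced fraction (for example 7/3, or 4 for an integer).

Clipped polygon: [(2,15) (6,15) (6,303/17) (3,18) (2,49/3)]

1. After x ≥ 2: [(2,4) (4,3) (17,5) (20,17) (3,18) (2,49/3)]
2. After x ≤ 6: [(2,4) (4,3) (6,43/13) (6,303/17) (3,18) (2,49/3)]
3. After y ≥ 15: [(2,15) (6,15) (6,303/17) (3,18) (2,49/3)]
4. After y ≤ 20: [(2,15) (6,15) (6,303/17) (3,18) (2,49/3)]
5. Canonical ring: [(2,15) (6,15) (6,303/17) (3,18) (2,49/3)]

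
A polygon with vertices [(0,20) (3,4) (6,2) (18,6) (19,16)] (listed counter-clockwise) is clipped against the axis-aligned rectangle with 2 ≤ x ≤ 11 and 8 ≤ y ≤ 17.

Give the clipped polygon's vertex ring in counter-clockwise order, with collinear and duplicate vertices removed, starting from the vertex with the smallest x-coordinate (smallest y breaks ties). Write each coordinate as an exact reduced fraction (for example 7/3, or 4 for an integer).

1. After x ≥ 2: [(2,372/19) (2,28/3) (3,4) (6,2) (18,6) (19,16)]
2. After x ≤ 11: [(11,336/19) (2,372/19) (2,28/3) (3,4) (6,2) (11,11/3)]
3. After y ≥ 8: [(11,8) (11,336/19) (2,372/19) (2,28/3) (9/4,8)]
4. After y ≤ 17: [(11,8) (11,17) (2,17) (2,28/3) (9/4,8)]
5. Canonical ring: [(2,28/3) (9/4,8) (11,8) (11,17) (2,17)]

Clipped polygon: [(2,28/3) (9/4,8) (11,8) (11,17) (2,17)]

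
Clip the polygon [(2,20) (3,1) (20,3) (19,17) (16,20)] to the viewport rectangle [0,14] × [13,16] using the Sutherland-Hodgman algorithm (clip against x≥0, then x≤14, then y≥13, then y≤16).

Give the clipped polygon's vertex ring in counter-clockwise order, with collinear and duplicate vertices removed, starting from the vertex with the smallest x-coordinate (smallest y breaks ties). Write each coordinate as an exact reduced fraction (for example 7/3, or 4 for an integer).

1. After x ≥ 0: [(2,20) (3,1) (20,3) (19,17) (16,20)]
2. After x ≤ 14: [(14,20) (2,20) (3,1) (14,39/17)]
3. After y ≥ 13: [(14,13) (14,20) (2,20) (45/19,13)]
4. After y ≤ 16: [(14,13) (14,16) (42/19,16) (45/19,13)]
5. Canonical ring: [(42/19,16) (45/19,13) (14,13) (14,16)]

Clipped polygon: [(42/19,16) (45/19,13) (14,13) (14,16)]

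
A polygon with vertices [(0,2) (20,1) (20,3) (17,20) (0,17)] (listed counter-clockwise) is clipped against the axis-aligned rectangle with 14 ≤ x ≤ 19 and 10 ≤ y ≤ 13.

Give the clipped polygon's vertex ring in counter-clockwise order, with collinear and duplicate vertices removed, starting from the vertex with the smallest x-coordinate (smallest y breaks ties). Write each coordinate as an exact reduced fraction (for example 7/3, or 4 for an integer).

Clipped polygon: [(14,10) (319/17,10) (310/17,13) (14,13)]

1. After x ≥ 14: [(14,13/10) (20,1) (20,3) (17,20) (14,331/17)]
2. After x ≤ 19: [(14,13/10) (19,21/20) (19,26/3) (17,20) (14,331/17)]
3. After y ≥ 10: [(14,10) (319/17,10) (17,20) (14,331/17)]
4. After y ≤ 13: [(14,13) (14,10) (319/17,10) (310/17,13)]
5. Canonical ring: [(14,10) (319/17,10) (310/17,13) (14,13)]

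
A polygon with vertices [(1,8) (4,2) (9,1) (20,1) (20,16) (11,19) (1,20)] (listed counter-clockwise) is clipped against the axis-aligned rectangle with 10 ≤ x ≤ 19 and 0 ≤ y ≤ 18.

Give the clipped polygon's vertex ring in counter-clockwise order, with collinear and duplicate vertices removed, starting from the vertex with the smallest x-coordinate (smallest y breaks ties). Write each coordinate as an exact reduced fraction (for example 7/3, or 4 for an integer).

Clipped polygon: [(10,1) (19,1) (19,49/3) (14,18) (10,18)]

1. After x ≥ 10: [(10,1) (20,1) (20,16) (11,19) (10,191/10)]
2. After x ≤ 19: [(10,1) (19,1) (19,49/3) (11,19) (10,191/10)]
3. After y ≥ 0: [(10,1) (19,1) (19,49/3) (11,19) (10,191/10)]
4. After y ≤ 18: [(10,18) (10,1) (19,1) (19,49/3) (14,18)]
5. Canonical ring: [(10,1) (19,1) (19,49/3) (14,18) (10,18)]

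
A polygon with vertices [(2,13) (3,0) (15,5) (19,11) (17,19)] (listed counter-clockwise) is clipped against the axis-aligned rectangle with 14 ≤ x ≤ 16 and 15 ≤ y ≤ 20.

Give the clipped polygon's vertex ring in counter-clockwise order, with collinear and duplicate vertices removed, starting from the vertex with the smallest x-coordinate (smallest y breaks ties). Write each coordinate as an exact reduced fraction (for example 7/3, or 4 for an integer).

1. After x ≥ 14: [(14,89/5) (14,55/12) (15,5) (19,11) (17,19)]
2. After x ≤ 16: [(16,93/5) (14,89/5) (14,55/12) (15,5) (16,13/2)]
3. After y ≥ 15: [(16,15) (16,93/5) (14,89/5) (14,15)]
4. After y ≤ 20: [(16,15) (16,93/5) (14,89/5) (14,15)]
5. Canonical ring: [(14,15) (16,15) (16,93/5) (14,89/5)]

Clipped polygon: [(14,15) (16,15) (16,93/5) (14,89/5)]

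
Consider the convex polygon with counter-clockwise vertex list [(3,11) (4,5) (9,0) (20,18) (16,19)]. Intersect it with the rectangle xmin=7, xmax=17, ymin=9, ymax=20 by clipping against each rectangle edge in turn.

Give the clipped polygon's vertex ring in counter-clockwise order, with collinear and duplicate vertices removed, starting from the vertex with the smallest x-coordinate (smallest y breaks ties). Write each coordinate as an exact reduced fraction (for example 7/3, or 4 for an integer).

1. After x ≥ 7: [(7,175/13) (7,2) (9,0) (20,18) (16,19)]
2. After x ≤ 17: [(7,175/13) (7,2) (9,0) (17,144/11) (17,75/4) (16,19)]
3. After y ≥ 9: [(7,175/13) (7,9) (29/2,9) (17,144/11) (17,75/4) (16,19)]
4. After y ≤ 20: [(7,175/13) (7,9) (29/2,9) (17,144/11) (17,75/4) (16,19)]
5. Canonical ring: [(7,9) (29/2,9) (17,144/11) (17,75/4) (16,19) (7,175/13)]

Clipped polygon: [(7,9) (29/2,9) (17,144/11) (17,75/4) (16,19) (7,175/13)]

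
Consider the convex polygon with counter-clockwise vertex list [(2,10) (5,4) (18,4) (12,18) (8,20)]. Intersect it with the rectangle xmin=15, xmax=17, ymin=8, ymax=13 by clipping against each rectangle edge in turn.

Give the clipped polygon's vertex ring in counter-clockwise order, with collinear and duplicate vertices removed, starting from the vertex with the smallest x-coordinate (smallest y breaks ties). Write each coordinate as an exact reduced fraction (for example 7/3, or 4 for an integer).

1. After x ≥ 15: [(15,4) (18,4) (15,11)]
2. After x ≤ 17: [(15,4) (17,4) (17,19/3) (15,11)]
3. After y ≥ 8: [(15,8) (114/7,8) (15,11)]
4. After y ≤ 13: [(15,8) (114/7,8) (15,11)]
5. Canonical ring: [(15,8) (114/7,8) (15,11)]

Clipped polygon: [(15,8) (114/7,8) (15,11)]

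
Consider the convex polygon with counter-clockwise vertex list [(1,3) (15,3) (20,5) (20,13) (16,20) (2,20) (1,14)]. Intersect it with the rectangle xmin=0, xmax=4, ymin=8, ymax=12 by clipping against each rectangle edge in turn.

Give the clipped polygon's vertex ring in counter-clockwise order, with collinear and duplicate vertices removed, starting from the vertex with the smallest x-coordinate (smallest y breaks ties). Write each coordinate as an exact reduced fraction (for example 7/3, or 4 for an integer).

1. After x ≥ 0: [(1,3) (15,3) (20,5) (20,13) (16,20) (2,20) (1,14)]
2. After x ≤ 4: [(1,3) (4,3) (4,20) (2,20) (1,14)]
3. After y ≥ 8: [(1,8) (4,8) (4,20) (2,20) (1,14)]
4. After y ≤ 12: [(1,12) (1,8) (4,8) (4,12)]
5. Canonical ring: [(1,8) (4,8) (4,12) (1,12)]

Clipped polygon: [(1,8) (4,8) (4,12) (1,12)]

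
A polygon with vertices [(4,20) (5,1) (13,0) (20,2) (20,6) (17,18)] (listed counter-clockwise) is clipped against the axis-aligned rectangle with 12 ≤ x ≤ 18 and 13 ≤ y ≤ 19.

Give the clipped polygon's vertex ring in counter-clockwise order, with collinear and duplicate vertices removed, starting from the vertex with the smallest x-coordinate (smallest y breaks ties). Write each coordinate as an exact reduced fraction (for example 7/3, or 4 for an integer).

1. After x ≥ 12: [(12,244/13) (12,1/8) (13,0) (20,2) (20,6) (17,18)]
2. After x ≤ 18: [(12,244/13) (12,1/8) (13,0) (18,10/7) (18,14) (17,18)]
3. After y ≥ 13: [(12,244/13) (12,13) (18,13) (18,14) (17,18)]
4. After y ≤ 19: [(12,244/13) (12,13) (18,13) (18,14) (17,18)]
5. Canonical ring: [(12,13) (18,13) (18,14) (17,18) (12,244/13)]

Clipped polygon: [(12,13) (18,13) (18,14) (17,18) (12,244/13)]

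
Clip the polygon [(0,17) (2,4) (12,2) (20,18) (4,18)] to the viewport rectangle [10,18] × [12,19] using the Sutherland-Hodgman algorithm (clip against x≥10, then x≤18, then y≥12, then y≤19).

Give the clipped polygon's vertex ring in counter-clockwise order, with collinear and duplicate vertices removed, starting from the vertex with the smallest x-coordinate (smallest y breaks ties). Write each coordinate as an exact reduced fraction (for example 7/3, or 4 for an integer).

Clipped polygon: [(10,12) (17,12) (18,14) (18,18) (10,18)]

1. After x ≥ 10: [(10,12/5) (12,2) (20,18) (10,18)]
2. After x ≤ 18: [(10,12/5) (12,2) (18,14) (18,18) (10,18)]
3. After y ≥ 12: [(10,12) (17,12) (18,14) (18,18) (10,18)]
4. After y ≤ 19: [(10,12) (17,12) (18,14) (18,18) (10,18)]
5. Canonical ring: [(10,12) (17,12) (18,14) (18,18) (10,18)]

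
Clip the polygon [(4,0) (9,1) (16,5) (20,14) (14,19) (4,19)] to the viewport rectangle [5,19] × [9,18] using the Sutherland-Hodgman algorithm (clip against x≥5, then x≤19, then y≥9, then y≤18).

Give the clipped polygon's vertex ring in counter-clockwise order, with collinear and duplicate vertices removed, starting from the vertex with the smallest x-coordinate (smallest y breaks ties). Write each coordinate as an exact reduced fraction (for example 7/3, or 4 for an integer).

1. After x ≥ 5: [(5,1/5) (9,1) (16,5) (20,14) (14,19) (5,19)]
2. After x ≤ 19: [(5,1/5) (9,1) (16,5) (19,47/4) (19,89/6) (14,19) (5,19)]
3. After y ≥ 9: [(5,9) (160/9,9) (19,47/4) (19,89/6) (14,19) (5,19)]
4. After y ≤ 18: [(5,18) (5,9) (160/9,9) (19,47/4) (19,89/6) (76/5,18)]
5. Canonical ring: [(5,9) (160/9,9) (19,47/4) (19,89/6) (76/5,18) (5,18)]

Clipped polygon: [(5,9) (160/9,9) (19,47/4) (19,89/6) (76/5,18) (5,18)]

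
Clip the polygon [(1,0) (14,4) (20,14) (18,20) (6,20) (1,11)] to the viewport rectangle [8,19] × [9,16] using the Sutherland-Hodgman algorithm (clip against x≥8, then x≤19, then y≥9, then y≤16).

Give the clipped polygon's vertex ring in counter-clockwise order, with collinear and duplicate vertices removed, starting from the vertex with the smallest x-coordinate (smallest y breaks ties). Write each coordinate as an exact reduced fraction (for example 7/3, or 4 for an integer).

1. After x ≥ 8: [(8,28/13) (14,4) (20,14) (18,20) (8,20)]
2. After x ≤ 19: [(8,28/13) (14,4) (19,37/3) (19,17) (18,20) (8,20)]
3. After y ≥ 9: [(8,9) (17,9) (19,37/3) (19,17) (18,20) (8,20)]
4. After y ≤ 16: [(8,16) (8,9) (17,9) (19,37/3) (19,16)]
5. Canonical ring: [(8,9) (17,9) (19,37/3) (19,16) (8,16)]

Clipped polygon: [(8,9) (17,9) (19,37/3) (19,16) (8,16)]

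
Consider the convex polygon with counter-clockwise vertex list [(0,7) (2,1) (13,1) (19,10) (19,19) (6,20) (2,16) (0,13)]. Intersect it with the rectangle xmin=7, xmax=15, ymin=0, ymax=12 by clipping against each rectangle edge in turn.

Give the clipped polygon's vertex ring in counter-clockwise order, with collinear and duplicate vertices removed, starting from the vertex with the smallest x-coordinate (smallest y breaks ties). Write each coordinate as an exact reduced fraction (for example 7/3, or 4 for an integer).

1. After x ≥ 7: [(7,1) (13,1) (19,10) (19,19) (7,259/13)]
2. After x ≤ 15: [(7,1) (13,1) (15,4) (15,251/13) (7,259/13)]
3. After y ≥ 0: [(7,1) (13,1) (15,4) (15,251/13) (7,259/13)]
4. After y ≤ 12: [(7,12) (7,1) (13,1) (15,4) (15,12)]
5. Canonical ring: [(7,1) (13,1) (15,4) (15,12) (7,12)]

Clipped polygon: [(7,1) (13,1) (15,4) (15,12) (7,12)]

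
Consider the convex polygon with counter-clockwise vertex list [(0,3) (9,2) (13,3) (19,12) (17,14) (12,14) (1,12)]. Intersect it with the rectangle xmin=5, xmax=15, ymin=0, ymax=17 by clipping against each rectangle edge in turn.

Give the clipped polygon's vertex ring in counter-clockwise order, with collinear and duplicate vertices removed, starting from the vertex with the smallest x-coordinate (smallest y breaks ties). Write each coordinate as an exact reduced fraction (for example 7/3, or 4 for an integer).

Clipped polygon: [(5,22/9) (9,2) (13,3) (15,6) (15,14) (12,14) (5,140/11)]

1. After x ≥ 5: [(5,22/9) (9,2) (13,3) (19,12) (17,14) (12,14) (5,140/11)]
2. After x ≤ 15: [(5,22/9) (9,2) (13,3) (15,6) (15,14) (12,14) (5,140/11)]
3. After y ≥ 0: [(5,22/9) (9,2) (13,3) (15,6) (15,14) (12,14) (5,140/11)]
4. After y ≤ 17: [(5,22/9) (9,2) (13,3) (15,6) (15,14) (12,14) (5,140/11)]
5. Canonical ring: [(5,22/9) (9,2) (13,3) (15,6) (15,14) (12,14) (5,140/11)]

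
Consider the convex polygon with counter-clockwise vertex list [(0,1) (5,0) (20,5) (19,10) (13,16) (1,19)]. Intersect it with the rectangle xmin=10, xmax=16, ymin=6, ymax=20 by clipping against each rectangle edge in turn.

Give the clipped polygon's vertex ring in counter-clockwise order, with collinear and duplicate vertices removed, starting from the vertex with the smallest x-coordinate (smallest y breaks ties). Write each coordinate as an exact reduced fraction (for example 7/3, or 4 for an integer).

1. After x ≥ 10: [(10,5/3) (20,5) (19,10) (13,16) (10,67/4)]
2. After x ≤ 16: [(10,5/3) (16,11/3) (16,13) (13,16) (10,67/4)]
3. After y ≥ 6: [(10,6) (16,6) (16,13) (13,16) (10,67/4)]
4. After y ≤ 20: [(10,6) (16,6) (16,13) (13,16) (10,67/4)]
5. Canonical ring: [(10,6) (16,6) (16,13) (13,16) (10,67/4)]

Clipped polygon: [(10,6) (16,6) (16,13) (13,16) (10,67/4)]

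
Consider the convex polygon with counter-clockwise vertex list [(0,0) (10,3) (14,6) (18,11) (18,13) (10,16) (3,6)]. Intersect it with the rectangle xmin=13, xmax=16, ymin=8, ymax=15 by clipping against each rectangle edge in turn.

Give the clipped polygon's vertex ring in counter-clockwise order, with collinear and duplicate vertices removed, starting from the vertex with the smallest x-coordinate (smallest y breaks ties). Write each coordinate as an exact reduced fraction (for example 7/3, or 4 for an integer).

Clipped polygon: [(13,8) (78/5,8) (16,17/2) (16,55/4) (13,119/8)]

1. After x ≥ 13: [(13,21/4) (14,6) (18,11) (18,13) (13,119/8)]
2. After x ≤ 16: [(13,21/4) (14,6) (16,17/2) (16,55/4) (13,119/8)]
3. After y ≥ 8: [(13,8) (78/5,8) (16,17/2) (16,55/4) (13,119/8)]
4. After y ≤ 15: [(13,8) (78/5,8) (16,17/2) (16,55/4) (13,119/8)]
5. Canonical ring: [(13,8) (78/5,8) (16,17/2) (16,55/4) (13,119/8)]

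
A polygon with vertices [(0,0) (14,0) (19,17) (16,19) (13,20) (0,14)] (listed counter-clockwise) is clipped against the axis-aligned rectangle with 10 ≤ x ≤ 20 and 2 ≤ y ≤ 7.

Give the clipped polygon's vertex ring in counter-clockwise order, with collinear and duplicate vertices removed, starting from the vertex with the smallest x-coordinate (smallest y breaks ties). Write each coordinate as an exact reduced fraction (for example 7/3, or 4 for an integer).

Clipped polygon: [(10,2) (248/17,2) (273/17,7) (10,7)]

1. After x ≥ 10: [(10,0) (14,0) (19,17) (16,19) (13,20) (10,242/13)]
2. After x ≤ 20: [(10,0) (14,0) (19,17) (16,19) (13,20) (10,242/13)]
3. After y ≥ 2: [(10,2) (248/17,2) (19,17) (16,19) (13,20) (10,242/13)]
4. After y ≤ 7: [(10,7) (10,2) (248/17,2) (273/17,7)]
5. Canonical ring: [(10,2) (248/17,2) (273/17,7) (10,7)]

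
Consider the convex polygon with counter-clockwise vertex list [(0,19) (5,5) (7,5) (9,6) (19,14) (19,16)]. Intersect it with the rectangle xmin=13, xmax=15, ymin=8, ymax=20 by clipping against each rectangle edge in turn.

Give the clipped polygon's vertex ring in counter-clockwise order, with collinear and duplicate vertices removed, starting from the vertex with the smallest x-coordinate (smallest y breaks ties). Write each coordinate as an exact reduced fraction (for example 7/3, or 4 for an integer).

1. After x ≥ 13: [(13,322/19) (13,46/5) (19,14) (19,16)]
2. After x ≤ 15: [(15,316/19) (13,322/19) (13,46/5) (15,54/5)]
3. After y ≥ 8: [(15,316/19) (13,322/19) (13,46/5) (15,54/5)]
4. After y ≤ 20: [(15,316/19) (13,322/19) (13,46/5) (15,54/5)]
5. Canonical ring: [(13,46/5) (15,54/5) (15,316/19) (13,322/19)]

Clipped polygon: [(13,46/5) (15,54/5) (15,316/19) (13,322/19)]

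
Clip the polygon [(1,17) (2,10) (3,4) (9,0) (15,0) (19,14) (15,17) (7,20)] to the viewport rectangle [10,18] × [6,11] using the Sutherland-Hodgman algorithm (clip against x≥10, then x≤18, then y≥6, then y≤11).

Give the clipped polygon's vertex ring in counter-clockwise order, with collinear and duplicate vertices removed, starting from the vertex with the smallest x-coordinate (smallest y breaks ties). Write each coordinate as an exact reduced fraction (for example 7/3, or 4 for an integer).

Clipped polygon: [(10,6) (117/7,6) (18,21/2) (18,11) (10,11)]

1. After x ≥ 10: [(10,0) (15,0) (19,14) (15,17) (10,151/8)]
2. After x ≤ 18: [(10,0) (15,0) (18,21/2) (18,59/4) (15,17) (10,151/8)]
3. After y ≥ 6: [(10,6) (117/7,6) (18,21/2) (18,59/4) (15,17) (10,151/8)]
4. After y ≤ 11: [(10,11) (10,6) (117/7,6) (18,21/2) (18,11)]
5. Canonical ring: [(10,6) (117/7,6) (18,21/2) (18,11) (10,11)]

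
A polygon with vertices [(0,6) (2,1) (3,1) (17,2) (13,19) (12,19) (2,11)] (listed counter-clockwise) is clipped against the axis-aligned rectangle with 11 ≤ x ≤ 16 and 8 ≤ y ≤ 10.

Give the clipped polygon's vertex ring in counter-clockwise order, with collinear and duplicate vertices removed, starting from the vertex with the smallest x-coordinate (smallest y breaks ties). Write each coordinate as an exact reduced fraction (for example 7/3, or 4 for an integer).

1. After x ≥ 11: [(11,11/7) (17,2) (13,19) (12,19) (11,91/5)]
2. After x ≤ 16: [(11,11/7) (16,27/14) (16,25/4) (13,19) (12,19) (11,91/5)]
3. After y ≥ 8: [(11,8) (265/17,8) (13,19) (12,19) (11,91/5)]
4. After y ≤ 10: [(11,10) (11,8) (265/17,8) (257/17,10)]
5. Canonical ring: [(11,8) (265/17,8) (257/17,10) (11,10)]

Clipped polygon: [(11,8) (265/17,8) (257/17,10) (11,10)]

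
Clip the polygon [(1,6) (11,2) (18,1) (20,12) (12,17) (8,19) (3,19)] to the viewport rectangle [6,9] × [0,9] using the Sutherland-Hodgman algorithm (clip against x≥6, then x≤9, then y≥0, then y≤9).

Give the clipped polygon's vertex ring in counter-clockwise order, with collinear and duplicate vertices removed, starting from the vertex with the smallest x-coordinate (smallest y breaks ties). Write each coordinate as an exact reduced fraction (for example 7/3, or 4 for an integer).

Clipped polygon: [(6,4) (9,14/5) (9,9) (6,9)]

1. After x ≥ 6: [(6,4) (11,2) (18,1) (20,12) (12,17) (8,19) (6,19)]
2. After x ≤ 9: [(6,4) (9,14/5) (9,37/2) (8,19) (6,19)]
3. After y ≥ 0: [(6,4) (9,14/5) (9,37/2) (8,19) (6,19)]
4. After y ≤ 9: [(6,9) (6,4) (9,14/5) (9,9)]
5. Canonical ring: [(6,4) (9,14/5) (9,9) (6,9)]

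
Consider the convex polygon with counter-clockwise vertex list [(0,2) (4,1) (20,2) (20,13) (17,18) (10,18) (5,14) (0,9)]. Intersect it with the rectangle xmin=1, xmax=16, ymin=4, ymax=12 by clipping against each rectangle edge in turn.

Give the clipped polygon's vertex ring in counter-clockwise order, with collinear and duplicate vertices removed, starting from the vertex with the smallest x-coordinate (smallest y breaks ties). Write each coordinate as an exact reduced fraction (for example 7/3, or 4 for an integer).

1. After x ≥ 1: [(1,7/4) (4,1) (20,2) (20,13) (17,18) (10,18) (5,14) (1,10)]
2. After x ≤ 16: [(1,7/4) (4,1) (16,7/4) (16,18) (10,18) (5,14) (1,10)]
3. After y ≥ 4: [(1,4) (16,4) (16,18) (10,18) (5,14) (1,10)]
4. After y ≤ 12: [(1,4) (16,4) (16,12) (3,12) (1,10)]
5. Canonical ring: [(1,4) (16,4) (16,12) (3,12) (1,10)]

Clipped polygon: [(1,4) (16,4) (16,12) (3,12) (1,10)]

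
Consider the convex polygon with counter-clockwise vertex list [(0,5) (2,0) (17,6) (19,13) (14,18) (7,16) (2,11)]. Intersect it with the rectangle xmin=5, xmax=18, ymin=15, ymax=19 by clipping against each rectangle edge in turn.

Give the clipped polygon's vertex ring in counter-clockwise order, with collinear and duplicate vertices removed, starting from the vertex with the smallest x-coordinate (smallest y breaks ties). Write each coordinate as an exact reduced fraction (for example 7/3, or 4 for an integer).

1. After x ≥ 5: [(5,6/5) (17,6) (19,13) (14,18) (7,16) (5,14)]
2. After x ≤ 18: [(5,6/5) (17,6) (18,19/2) (18,14) (14,18) (7,16) (5,14)]
3. After y ≥ 15: [(17,15) (14,18) (7,16) (6,15)]
4. After y ≤ 19: [(17,15) (14,18) (7,16) (6,15)]
5. Canonical ring: [(6,15) (17,15) (14,18) (7,16)]

Clipped polygon: [(6,15) (17,15) (14,18) (7,16)]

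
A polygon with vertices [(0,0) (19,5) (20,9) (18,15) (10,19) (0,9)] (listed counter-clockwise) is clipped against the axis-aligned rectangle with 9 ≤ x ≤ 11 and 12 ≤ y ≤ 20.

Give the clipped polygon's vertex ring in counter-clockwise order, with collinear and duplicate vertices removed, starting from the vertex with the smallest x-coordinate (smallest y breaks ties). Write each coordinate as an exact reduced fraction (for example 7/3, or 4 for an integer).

Clipped polygon: [(9,12) (11,12) (11,37/2) (10,19) (9,18)]

1. After x ≥ 9: [(9,45/19) (19,5) (20,9) (18,15) (10,19) (9,18)]
2. After x ≤ 11: [(9,45/19) (11,55/19) (11,37/2) (10,19) (9,18)]
3. After y ≥ 12: [(9,12) (11,12) (11,37/2) (10,19) (9,18)]
4. After y ≤ 20: [(9,12) (11,12) (11,37/2) (10,19) (9,18)]
5. Canonical ring: [(9,12) (11,12) (11,37/2) (10,19) (9,18)]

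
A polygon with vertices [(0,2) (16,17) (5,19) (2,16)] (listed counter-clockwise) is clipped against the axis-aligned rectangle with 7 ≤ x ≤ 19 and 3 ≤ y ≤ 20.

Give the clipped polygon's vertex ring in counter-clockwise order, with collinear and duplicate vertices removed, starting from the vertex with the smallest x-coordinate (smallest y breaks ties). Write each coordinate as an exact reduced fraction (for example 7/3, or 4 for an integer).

Clipped polygon: [(7,137/16) (16,17) (7,205/11)]

1. After x ≥ 7: [(7,137/16) (16,17) (7,205/11)]
2. After x ≤ 19: [(7,137/16) (16,17) (7,205/11)]
3. After y ≥ 3: [(7,137/16) (16,17) (7,205/11)]
4. After y ≤ 20: [(7,137/16) (16,17) (7,205/11)]
5. Canonical ring: [(7,137/16) (16,17) (7,205/11)]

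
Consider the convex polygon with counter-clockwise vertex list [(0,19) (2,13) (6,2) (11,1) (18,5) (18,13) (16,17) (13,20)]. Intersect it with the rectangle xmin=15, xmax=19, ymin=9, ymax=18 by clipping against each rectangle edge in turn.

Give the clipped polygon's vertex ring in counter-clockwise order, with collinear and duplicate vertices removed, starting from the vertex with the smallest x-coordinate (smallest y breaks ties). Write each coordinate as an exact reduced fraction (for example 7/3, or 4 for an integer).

Clipped polygon: [(15,9) (18,9) (18,13) (16,17) (15,18)]

1. After x ≥ 15: [(15,23/7) (18,5) (18,13) (16,17) (15,18)]
2. After x ≤ 19: [(15,23/7) (18,5) (18,13) (16,17) (15,18)]
3. After y ≥ 9: [(15,9) (18,9) (18,13) (16,17) (15,18)]
4. After y ≤ 18: [(15,9) (18,9) (18,13) (16,17) (15,18)]
5. Canonical ring: [(15,9) (18,9) (18,13) (16,17) (15,18)]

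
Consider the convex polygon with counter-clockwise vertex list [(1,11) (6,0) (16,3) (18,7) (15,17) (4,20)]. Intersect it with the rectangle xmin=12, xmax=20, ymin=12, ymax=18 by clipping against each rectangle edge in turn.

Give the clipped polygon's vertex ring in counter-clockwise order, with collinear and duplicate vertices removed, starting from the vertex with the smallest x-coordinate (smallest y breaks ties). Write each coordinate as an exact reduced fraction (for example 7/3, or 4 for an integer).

Clipped polygon: [(12,12) (33/2,12) (15,17) (12,196/11)]

1. After x ≥ 12: [(12,9/5) (16,3) (18,7) (15,17) (12,196/11)]
2. After x ≤ 20: [(12,9/5) (16,3) (18,7) (15,17) (12,196/11)]
3. After y ≥ 12: [(12,12) (33/2,12) (15,17) (12,196/11)]
4. After y ≤ 18: [(12,12) (33/2,12) (15,17) (12,196/11)]
5. Canonical ring: [(12,12) (33/2,12) (15,17) (12,196/11)]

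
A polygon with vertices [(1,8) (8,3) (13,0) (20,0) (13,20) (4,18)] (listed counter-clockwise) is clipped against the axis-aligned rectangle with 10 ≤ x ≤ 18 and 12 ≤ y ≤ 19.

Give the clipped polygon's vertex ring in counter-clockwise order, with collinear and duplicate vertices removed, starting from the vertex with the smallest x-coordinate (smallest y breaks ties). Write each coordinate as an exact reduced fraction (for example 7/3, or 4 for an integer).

Clipped polygon: [(10,12) (79/5,12) (267/20,19) (10,19)]

1. After x ≥ 10: [(10,9/5) (13,0) (20,0) (13,20) (10,58/3)]
2. After x ≤ 18: [(10,9/5) (13,0) (18,0) (18,40/7) (13,20) (10,58/3)]
3. After y ≥ 12: [(10,12) (79/5,12) (13,20) (10,58/3)]
4. After y ≤ 19: [(10,19) (10,12) (79/5,12) (267/20,19)]
5. Canonical ring: [(10,12) (79/5,12) (267/20,19) (10,19)]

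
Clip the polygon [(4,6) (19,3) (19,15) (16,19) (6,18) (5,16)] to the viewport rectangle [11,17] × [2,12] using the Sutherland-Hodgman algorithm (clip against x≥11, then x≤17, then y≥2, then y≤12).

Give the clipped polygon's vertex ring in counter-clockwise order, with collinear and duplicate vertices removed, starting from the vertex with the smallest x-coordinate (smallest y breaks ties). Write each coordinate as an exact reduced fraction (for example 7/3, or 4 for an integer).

1. After x ≥ 11: [(11,23/5) (19,3) (19,15) (16,19) (11,37/2)]
2. After x ≤ 17: [(11,23/5) (17,17/5) (17,53/3) (16,19) (11,37/2)]
3. After y ≥ 2: [(11,23/5) (17,17/5) (17,53/3) (16,19) (11,37/2)]
4. After y ≤ 12: [(11,12) (11,23/5) (17,17/5) (17,12)]
5. Canonical ring: [(11,23/5) (17,17/5) (17,12) (11,12)]

Clipped polygon: [(11,23/5) (17,17/5) (17,12) (11,12)]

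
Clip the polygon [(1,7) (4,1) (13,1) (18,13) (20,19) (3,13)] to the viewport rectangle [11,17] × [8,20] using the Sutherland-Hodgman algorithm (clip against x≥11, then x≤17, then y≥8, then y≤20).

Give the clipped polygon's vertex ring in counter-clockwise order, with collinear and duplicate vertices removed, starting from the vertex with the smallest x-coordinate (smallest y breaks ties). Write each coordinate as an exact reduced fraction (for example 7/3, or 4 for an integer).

1. After x ≥ 11: [(11,1) (13,1) (18,13) (20,19) (11,269/17)]
2. After x ≤ 17: [(11,1) (13,1) (17,53/5) (17,305/17) (11,269/17)]
3. After y ≥ 8: [(11,8) (191/12,8) (17,53/5) (17,305/17) (11,269/17)]
4. After y ≤ 20: [(11,8) (191/12,8) (17,53/5) (17,305/17) (11,269/17)]
5. Canonical ring: [(11,8) (191/12,8) (17,53/5) (17,305/17) (11,269/17)]

Clipped polygon: [(11,8) (191/12,8) (17,53/5) (17,305/17) (11,269/17)]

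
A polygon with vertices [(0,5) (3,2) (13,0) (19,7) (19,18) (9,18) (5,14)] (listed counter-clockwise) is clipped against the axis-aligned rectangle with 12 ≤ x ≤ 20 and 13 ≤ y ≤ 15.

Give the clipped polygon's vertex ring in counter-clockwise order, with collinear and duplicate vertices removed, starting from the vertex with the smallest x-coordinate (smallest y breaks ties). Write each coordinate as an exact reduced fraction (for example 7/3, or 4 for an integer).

1. After x ≥ 12: [(12,1/5) (13,0) (19,7) (19,18) (12,18)]
2. After x ≤ 20: [(12,1/5) (13,0) (19,7) (19,18) (12,18)]
3. After y ≥ 13: [(12,13) (19,13) (19,18) (12,18)]
4. After y ≤ 15: [(12,15) (12,13) (19,13) (19,15)]
5. Canonical ring: [(12,13) (19,13) (19,15) (12,15)]

Clipped polygon: [(12,13) (19,13) (19,15) (12,15)]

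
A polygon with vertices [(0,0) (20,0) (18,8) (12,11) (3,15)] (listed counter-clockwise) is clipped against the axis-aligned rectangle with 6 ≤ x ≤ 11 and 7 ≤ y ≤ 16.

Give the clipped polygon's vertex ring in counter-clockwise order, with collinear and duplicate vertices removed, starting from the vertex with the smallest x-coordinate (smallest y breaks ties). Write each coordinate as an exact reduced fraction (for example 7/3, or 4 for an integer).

1. After x ≥ 6: [(6,0) (20,0) (18,8) (12,11) (6,41/3)]
2. After x ≤ 11: [(6,0) (11,0) (11,103/9) (6,41/3)]
3. After y ≥ 7: [(6,7) (11,7) (11,103/9) (6,41/3)]
4. After y ≤ 16: [(6,7) (11,7) (11,103/9) (6,41/3)]
5. Canonical ring: [(6,7) (11,7) (11,103/9) (6,41/3)]

Clipped polygon: [(6,7) (11,7) (11,103/9) (6,41/3)]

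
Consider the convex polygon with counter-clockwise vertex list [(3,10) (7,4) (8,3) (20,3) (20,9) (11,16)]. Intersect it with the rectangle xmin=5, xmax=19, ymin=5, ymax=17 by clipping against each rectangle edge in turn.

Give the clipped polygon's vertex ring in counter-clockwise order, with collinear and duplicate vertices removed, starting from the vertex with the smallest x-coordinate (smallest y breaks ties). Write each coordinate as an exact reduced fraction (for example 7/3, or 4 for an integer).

Clipped polygon: [(5,7) (19/3,5) (19,5) (19,88/9) (11,16) (5,23/2)]

1. After x ≥ 5: [(5,23/2) (5,7) (7,4) (8,3) (20,3) (20,9) (11,16)]
2. After x ≤ 19: [(5,23/2) (5,7) (7,4) (8,3) (19,3) (19,88/9) (11,16)]
3. After y ≥ 5: [(5,23/2) (5,7) (19/3,5) (19,5) (19,88/9) (11,16)]
4. After y ≤ 17: [(5,23/2) (5,7) (19/3,5) (19,5) (19,88/9) (11,16)]
5. Canonical ring: [(5,7) (19/3,5) (19,5) (19,88/9) (11,16) (5,23/2)]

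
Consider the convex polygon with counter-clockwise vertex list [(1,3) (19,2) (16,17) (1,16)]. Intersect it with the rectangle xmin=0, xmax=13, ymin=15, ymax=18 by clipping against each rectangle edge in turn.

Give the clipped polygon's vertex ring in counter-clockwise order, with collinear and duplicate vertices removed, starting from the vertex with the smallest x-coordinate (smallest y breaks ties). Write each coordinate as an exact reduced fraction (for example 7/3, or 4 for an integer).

1. After x ≥ 0: [(1,3) (19,2) (16,17) (1,16)]
2. After x ≤ 13: [(1,3) (13,7/3) (13,84/5) (1,16)]
3. After y ≥ 15: [(1,15) (13,15) (13,84/5) (1,16)]
4. After y ≤ 18: [(1,15) (13,15) (13,84/5) (1,16)]
5. Canonical ring: [(1,15) (13,15) (13,84/5) (1,16)]

Clipped polygon: [(1,15) (13,15) (13,84/5) (1,16)]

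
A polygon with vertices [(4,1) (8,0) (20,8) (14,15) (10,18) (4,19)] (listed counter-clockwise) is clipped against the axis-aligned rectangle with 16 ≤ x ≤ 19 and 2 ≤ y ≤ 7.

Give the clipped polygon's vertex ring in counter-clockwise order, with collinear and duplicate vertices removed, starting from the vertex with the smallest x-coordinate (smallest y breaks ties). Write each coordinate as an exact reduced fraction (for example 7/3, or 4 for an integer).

1. After x ≥ 16: [(16,16/3) (20,8) (16,38/3)]
2. After x ≤ 19: [(16,16/3) (19,22/3) (19,55/6) (16,38/3)]
3. After y ≥ 2: [(16,16/3) (19,22/3) (19,55/6) (16,38/3)]
4. After y ≤ 7: [(16,7) (16,16/3) (37/2,7)]
5. Canonical ring: [(16,16/3) (37/2,7) (16,7)]

Clipped polygon: [(16,16/3) (37/2,7) (16,7)]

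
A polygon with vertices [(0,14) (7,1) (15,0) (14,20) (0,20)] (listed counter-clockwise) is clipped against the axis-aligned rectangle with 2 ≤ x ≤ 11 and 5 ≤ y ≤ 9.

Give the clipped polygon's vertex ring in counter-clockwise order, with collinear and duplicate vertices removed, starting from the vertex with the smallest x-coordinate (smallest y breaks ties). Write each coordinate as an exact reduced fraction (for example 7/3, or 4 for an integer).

Clipped polygon: [(35/13,9) (63/13,5) (11,5) (11,9)]

1. After x ≥ 2: [(2,72/7) (7,1) (15,0) (14,20) (2,20)]
2. After x ≤ 11: [(2,72/7) (7,1) (11,1/2) (11,20) (2,20)]
3. After y ≥ 5: [(2,72/7) (63/13,5) (11,5) (11,20) (2,20)]
4. After y ≤ 9: [(35/13,9) (63/13,5) (11,5) (11,9)]
5. Canonical ring: [(35/13,9) (63/13,5) (11,5) (11,9)]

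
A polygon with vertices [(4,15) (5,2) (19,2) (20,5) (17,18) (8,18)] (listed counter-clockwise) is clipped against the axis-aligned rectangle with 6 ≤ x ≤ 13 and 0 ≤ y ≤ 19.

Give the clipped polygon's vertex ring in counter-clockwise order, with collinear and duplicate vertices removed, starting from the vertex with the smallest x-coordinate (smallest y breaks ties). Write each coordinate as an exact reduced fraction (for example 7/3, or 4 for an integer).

Clipped polygon: [(6,2) (13,2) (13,18) (8,18) (6,33/2)]

1. After x ≥ 6: [(6,33/2) (6,2) (19,2) (20,5) (17,18) (8,18)]
2. After x ≤ 13: [(6,33/2) (6,2) (13,2) (13,18) (8,18)]
3. After y ≥ 0: [(6,33/2) (6,2) (13,2) (13,18) (8,18)]
4. After y ≤ 19: [(6,33/2) (6,2) (13,2) (13,18) (8,18)]
5. Canonical ring: [(6,2) (13,2) (13,18) (8,18) (6,33/2)]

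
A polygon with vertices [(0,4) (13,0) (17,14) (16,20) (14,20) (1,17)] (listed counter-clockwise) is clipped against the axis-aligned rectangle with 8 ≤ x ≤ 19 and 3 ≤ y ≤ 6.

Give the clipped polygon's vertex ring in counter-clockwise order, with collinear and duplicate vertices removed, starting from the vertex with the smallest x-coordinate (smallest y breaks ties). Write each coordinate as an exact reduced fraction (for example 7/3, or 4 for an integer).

1. After x ≥ 8: [(8,20/13) (13,0) (17,14) (16,20) (14,20) (8,242/13)]
2. After x ≤ 19: [(8,20/13) (13,0) (17,14) (16,20) (14,20) (8,242/13)]
3. After y ≥ 3: [(8,3) (97/7,3) (17,14) (16,20) (14,20) (8,242/13)]
4. After y ≤ 6: [(8,6) (8,3) (97/7,3) (103/7,6)]
5. Canonical ring: [(8,3) (97/7,3) (103/7,6) (8,6)]

Clipped polygon: [(8,3) (97/7,3) (103/7,6) (8,6)]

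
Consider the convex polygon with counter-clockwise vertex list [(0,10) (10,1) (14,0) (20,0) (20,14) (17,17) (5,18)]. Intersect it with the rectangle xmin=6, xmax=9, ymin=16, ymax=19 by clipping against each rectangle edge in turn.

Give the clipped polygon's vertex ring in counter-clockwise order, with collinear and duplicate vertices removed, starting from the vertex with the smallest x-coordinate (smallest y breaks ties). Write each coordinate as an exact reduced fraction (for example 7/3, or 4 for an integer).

1. After x ≥ 6: [(6,23/5) (10,1) (14,0) (20,0) (20,14) (17,17) (6,215/12)]
2. After x ≤ 9: [(6,23/5) (9,19/10) (9,53/3) (6,215/12)]
3. After y ≥ 16: [(6,16) (9,16) (9,53/3) (6,215/12)]
4. After y ≤ 19: [(6,16) (9,16) (9,53/3) (6,215/12)]
5. Canonical ring: [(6,16) (9,16) (9,53/3) (6,215/12)]

Clipped polygon: [(6,16) (9,16) (9,53/3) (6,215/12)]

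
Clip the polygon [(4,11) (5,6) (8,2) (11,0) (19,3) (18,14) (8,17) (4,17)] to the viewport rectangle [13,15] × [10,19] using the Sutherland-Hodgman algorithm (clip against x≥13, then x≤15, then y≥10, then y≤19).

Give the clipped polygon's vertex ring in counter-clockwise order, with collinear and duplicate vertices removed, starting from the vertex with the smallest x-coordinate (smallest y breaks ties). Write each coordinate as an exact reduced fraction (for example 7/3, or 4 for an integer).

Clipped polygon: [(13,10) (15,10) (15,149/10) (13,31/2)]

1. After x ≥ 13: [(13,3/4) (19,3) (18,14) (13,31/2)]
2. After x ≤ 15: [(13,3/4) (15,3/2) (15,149/10) (13,31/2)]
3. After y ≥ 10: [(13,10) (15,10) (15,149/10) (13,31/2)]
4. After y ≤ 19: [(13,10) (15,10) (15,149/10) (13,31/2)]
5. Canonical ring: [(13,10) (15,10) (15,149/10) (13,31/2)]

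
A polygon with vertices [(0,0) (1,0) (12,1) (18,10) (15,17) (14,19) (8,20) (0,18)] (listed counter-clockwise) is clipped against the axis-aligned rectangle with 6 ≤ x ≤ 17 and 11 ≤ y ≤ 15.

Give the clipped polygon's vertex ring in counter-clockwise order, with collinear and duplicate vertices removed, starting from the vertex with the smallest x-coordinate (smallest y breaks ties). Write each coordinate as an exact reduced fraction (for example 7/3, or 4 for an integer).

Clipped polygon: [(6,11) (17,11) (17,37/3) (111/7,15) (6,15)]

1. After x ≥ 6: [(6,5/11) (12,1) (18,10) (15,17) (14,19) (8,20) (6,39/2)]
2. After x ≤ 17: [(6,5/11) (12,1) (17,17/2) (17,37/3) (15,17) (14,19) (8,20) (6,39/2)]
3. After y ≥ 11: [(6,11) (17,11) (17,37/3) (15,17) (14,19) (8,20) (6,39/2)]
4. After y ≤ 15: [(6,15) (6,11) (17,11) (17,37/3) (111/7,15)]
5. Canonical ring: [(6,11) (17,11) (17,37/3) (111/7,15) (6,15)]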